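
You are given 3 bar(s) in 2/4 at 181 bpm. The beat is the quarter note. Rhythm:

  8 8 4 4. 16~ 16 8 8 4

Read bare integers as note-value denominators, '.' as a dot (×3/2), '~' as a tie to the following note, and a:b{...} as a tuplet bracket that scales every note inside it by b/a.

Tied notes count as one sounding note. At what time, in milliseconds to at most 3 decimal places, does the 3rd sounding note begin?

1. 0.0ms @ 0 + 165.746ms (1/2)
2. 165.746ms @ 1/2 + 165.746ms (1/2)
3. 331.492ms @ 1 + 331.492ms (1)
4. 662.983ms @ 2 + 497.238ms (3/2)
5. 1160.221ms @ 7/2 + 165.746ms (1/2)
6. 1325.967ms @ 4 + 165.746ms (1/2)
7. 1491.713ms @ 9/2 + 165.746ms (1/2)
8. 1657.459ms @ 5 + 331.492ms (1)

note 3 onset = 1b = 331.492ms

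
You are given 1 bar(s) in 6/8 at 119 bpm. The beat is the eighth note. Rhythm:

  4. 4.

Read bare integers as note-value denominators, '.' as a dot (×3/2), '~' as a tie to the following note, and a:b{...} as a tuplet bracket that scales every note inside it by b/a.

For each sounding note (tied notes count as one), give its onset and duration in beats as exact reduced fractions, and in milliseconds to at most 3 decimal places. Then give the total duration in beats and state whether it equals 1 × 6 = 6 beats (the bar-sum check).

1) 0.0ms=0b +1512.605ms=3b
2) 1512.605ms=3b +1512.605ms=3b
Σ=6b of 6 (119bpm 6/8) — PASS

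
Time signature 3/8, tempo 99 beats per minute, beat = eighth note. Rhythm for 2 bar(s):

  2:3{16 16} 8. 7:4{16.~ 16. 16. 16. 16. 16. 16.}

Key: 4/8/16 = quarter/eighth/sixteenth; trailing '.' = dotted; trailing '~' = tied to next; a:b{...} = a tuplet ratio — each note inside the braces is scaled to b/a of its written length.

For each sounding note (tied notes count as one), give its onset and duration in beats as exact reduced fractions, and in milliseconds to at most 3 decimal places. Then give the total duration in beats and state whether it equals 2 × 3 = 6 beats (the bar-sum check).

1) 0.0ms=0b +454.545ms=3/4b
2) 454.545ms=3/4b +454.545ms=3/4b
3) 909.091ms=3/2b +909.091ms=3/2b
4) 1818.182ms=3b +519.481ms=6/7b
5) 2337.662ms=27/7b +259.74ms=3/7b
6) 2597.403ms=30/7b +259.74ms=3/7b
7) 2857.143ms=33/7b +259.74ms=3/7b
8) 3116.883ms=36/7b +259.74ms=3/7b
9) 3376.623ms=39/7b +259.74ms=3/7b
Σ=6b of 6 (99bpm 3/8) — PASS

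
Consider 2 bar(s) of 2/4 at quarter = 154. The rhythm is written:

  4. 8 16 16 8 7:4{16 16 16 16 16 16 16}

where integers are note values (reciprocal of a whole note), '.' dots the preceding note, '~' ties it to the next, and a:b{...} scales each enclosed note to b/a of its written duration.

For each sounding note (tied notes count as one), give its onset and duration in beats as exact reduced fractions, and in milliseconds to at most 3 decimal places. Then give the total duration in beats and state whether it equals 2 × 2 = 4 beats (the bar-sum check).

1) 0.0ms=0b +584.416ms=3/2b
2) 584.416ms=3/2b +194.805ms=1/2b
3) 779.221ms=2b +97.403ms=1/4b
4) 876.623ms=9/4b +97.403ms=1/4b
5) 974.026ms=5/2b +194.805ms=1/2b
6) 1168.831ms=3b +55.659ms=1/7b
7) 1224.49ms=22/7b +55.659ms=1/7b
8) 1280.148ms=23/7b +55.659ms=1/7b
9) 1335.807ms=24/7b +55.659ms=1/7b
10) 1391.466ms=25/7b +55.659ms=1/7b
11) 1447.124ms=26/7b +55.659ms=1/7b
12) 1502.783ms=27/7b +55.659ms=1/7b
Σ=4b of 4 (154bpm 2/4) — PASS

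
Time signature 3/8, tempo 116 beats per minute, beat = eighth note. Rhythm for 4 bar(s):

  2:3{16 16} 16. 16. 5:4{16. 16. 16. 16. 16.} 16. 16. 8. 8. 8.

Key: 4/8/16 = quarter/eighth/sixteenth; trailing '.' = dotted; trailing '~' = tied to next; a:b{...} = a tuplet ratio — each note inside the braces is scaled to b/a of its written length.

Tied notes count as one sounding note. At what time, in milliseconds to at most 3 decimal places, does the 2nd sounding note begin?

note 2 onset = 3/4b = 387.931ms

1. 0.0ms @ 0 + 387.931ms (3/4)
2. 387.931ms @ 3/4 + 387.931ms (3/4)
3. 775.862ms @ 3/2 + 387.931ms (3/4)
4. 1163.793ms @ 9/4 + 387.931ms (3/4)
5. 1551.724ms @ 3 + 310.345ms (3/5)
6. 1862.069ms @ 18/5 + 310.345ms (3/5)
7. 2172.414ms @ 21/5 + 310.345ms (3/5)
8. 2482.759ms @ 24/5 + 310.345ms (3/5)
9. 2793.103ms @ 27/5 + 310.345ms (3/5)
10. 3103.448ms @ 6 + 387.931ms (3/4)
11. 3491.379ms @ 27/4 + 387.931ms (3/4)
12. 3879.31ms @ 15/2 + 775.862ms (3/2)
13. 4655.172ms @ 9 + 775.862ms (3/2)
14. 5431.034ms @ 21/2 + 775.862ms (3/2)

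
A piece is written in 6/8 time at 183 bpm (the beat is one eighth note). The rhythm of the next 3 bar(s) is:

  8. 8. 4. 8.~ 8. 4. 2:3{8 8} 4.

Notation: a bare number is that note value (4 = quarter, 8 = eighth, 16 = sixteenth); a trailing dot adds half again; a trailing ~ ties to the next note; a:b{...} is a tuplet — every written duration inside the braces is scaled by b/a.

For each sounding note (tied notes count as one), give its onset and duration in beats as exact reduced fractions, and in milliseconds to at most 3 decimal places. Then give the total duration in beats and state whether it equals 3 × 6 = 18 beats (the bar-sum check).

1) 0.0ms=0b +491.803ms=3/2b
2) 491.803ms=3/2b +491.803ms=3/2b
3) 983.607ms=3b +983.607ms=3b
4) 1967.213ms=6b +983.607ms=3b
5) 2950.82ms=9b +983.607ms=3b
6) 3934.426ms=12b +491.803ms=3/2b
7) 4426.23ms=27/2b +491.803ms=3/2b
8) 4918.033ms=15b +983.607ms=3b
Σ=18b of 18 (183bpm 6/8) — PASS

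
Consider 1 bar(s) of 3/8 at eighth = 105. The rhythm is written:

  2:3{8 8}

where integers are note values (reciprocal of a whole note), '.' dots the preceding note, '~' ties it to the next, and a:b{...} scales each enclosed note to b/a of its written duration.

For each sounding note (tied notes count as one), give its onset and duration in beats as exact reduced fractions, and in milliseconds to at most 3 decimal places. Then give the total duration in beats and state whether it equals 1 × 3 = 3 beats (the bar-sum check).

1) 0.0ms=0b +857.143ms=3/2b
2) 857.143ms=3/2b +857.143ms=3/2b
Σ=3b of 3 (105bpm 3/8) — PASS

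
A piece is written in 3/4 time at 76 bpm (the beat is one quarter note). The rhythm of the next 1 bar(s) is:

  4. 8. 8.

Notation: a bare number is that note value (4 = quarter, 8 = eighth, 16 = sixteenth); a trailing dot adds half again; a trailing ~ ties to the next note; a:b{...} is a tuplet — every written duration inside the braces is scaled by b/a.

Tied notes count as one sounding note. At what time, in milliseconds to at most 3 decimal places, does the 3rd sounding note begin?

1. 0.0ms @ 0 + 1184.211ms (3/2)
2. 1184.211ms @ 3/2 + 592.105ms (3/4)
3. 1776.316ms @ 9/4 + 592.105ms (3/4)

note 3 onset = 9/4b = 1776.316ms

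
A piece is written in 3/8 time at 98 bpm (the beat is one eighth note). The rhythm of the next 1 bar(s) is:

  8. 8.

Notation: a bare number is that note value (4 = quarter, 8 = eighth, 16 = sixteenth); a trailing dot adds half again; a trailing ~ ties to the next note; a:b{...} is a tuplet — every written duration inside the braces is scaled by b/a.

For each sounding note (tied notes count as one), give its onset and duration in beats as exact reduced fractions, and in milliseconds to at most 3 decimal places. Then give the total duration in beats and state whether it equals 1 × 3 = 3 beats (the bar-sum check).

1) 0.0ms=0b +918.367ms=3/2b
2) 918.367ms=3/2b +918.367ms=3/2b
Σ=3b of 3 (98bpm 3/8) — PASS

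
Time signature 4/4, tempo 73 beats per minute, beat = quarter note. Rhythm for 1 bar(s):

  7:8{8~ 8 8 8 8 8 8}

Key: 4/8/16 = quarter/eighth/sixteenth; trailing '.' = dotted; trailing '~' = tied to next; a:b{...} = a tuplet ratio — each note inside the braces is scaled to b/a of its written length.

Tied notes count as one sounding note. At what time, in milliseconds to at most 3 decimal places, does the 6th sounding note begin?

1. 0.0ms @ 0 + 939.335ms (8/7)
2. 939.335ms @ 8/7 + 469.667ms (4/7)
3. 1409.002ms @ 12/7 + 469.667ms (4/7)
4. 1878.669ms @ 16/7 + 469.667ms (4/7)
5. 2348.337ms @ 20/7 + 469.667ms (4/7)
6. 2818.004ms @ 24/7 + 469.667ms (4/7)

note 6 onset = 24/7b = 2818.004ms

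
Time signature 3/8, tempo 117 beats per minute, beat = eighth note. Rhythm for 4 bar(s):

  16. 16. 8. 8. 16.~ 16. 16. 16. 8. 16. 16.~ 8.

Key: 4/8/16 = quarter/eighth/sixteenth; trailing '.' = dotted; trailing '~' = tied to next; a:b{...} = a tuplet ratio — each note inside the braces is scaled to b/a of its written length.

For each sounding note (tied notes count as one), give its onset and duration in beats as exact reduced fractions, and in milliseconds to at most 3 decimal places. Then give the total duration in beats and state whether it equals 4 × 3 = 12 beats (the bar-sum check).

1) 0.0ms=0b +384.615ms=3/4b
2) 384.615ms=3/4b +384.615ms=3/4b
3) 769.231ms=3/2b +769.231ms=3/2b
4) 1538.462ms=3b +769.231ms=3/2b
5) 2307.692ms=9/2b +769.231ms=3/2b
6) 3076.923ms=6b +384.615ms=3/4b
7) 3461.538ms=27/4b +384.615ms=3/4b
8) 3846.154ms=15/2b +769.231ms=3/2b
9) 4615.385ms=9b +384.615ms=3/4b
10) 5000.0ms=39/4b +1153.846ms=9/4b
Σ=12b of 12 (117bpm 3/8) — PASS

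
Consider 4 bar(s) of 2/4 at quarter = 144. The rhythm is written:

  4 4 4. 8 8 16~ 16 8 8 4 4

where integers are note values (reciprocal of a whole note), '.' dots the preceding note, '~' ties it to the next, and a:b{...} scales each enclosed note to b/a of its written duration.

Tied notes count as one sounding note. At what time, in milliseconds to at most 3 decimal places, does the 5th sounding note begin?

note 5 onset = 4b = 1666.667ms

1. 0.0ms @ 0 + 416.667ms (1)
2. 416.667ms @ 1 + 416.667ms (1)
3. 833.333ms @ 2 + 625.0ms (3/2)
4. 1458.333ms @ 7/2 + 208.333ms (1/2)
5. 1666.667ms @ 4 + 208.333ms (1/2)
6. 1875.0ms @ 9/2 + 208.333ms (1/2)
7. 2083.333ms @ 5 + 208.333ms (1/2)
8. 2291.667ms @ 11/2 + 208.333ms (1/2)
9. 2500.0ms @ 6 + 416.667ms (1)
10. 2916.667ms @ 7 + 416.667ms (1)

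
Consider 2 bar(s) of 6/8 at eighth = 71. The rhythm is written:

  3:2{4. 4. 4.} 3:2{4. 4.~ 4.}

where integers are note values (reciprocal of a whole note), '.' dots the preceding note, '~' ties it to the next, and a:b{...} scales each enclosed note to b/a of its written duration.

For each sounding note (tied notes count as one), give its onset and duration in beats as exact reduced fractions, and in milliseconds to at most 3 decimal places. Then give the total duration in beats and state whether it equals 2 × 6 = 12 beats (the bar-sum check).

1) 0.0ms=0b +1690.141ms=2b
2) 1690.141ms=2b +1690.141ms=2b
3) 3380.282ms=4b +1690.141ms=2b
4) 5070.423ms=6b +1690.141ms=2b
5) 6760.563ms=8b +3380.282ms=4b
Σ=12b of 12 (71bpm 6/8) — PASS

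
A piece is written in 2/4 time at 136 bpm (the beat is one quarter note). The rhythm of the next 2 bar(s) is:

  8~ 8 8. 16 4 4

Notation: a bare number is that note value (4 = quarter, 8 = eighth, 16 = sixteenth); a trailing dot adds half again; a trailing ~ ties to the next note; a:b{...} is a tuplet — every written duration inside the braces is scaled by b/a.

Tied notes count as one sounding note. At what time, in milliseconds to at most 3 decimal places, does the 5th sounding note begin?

1. 0.0ms @ 0 + 441.176ms (1)
2. 441.176ms @ 1 + 330.882ms (3/4)
3. 772.059ms @ 7/4 + 110.294ms (1/4)
4. 882.353ms @ 2 + 441.176ms (1)
5. 1323.529ms @ 3 + 441.176ms (1)

note 5 onset = 3b = 1323.529ms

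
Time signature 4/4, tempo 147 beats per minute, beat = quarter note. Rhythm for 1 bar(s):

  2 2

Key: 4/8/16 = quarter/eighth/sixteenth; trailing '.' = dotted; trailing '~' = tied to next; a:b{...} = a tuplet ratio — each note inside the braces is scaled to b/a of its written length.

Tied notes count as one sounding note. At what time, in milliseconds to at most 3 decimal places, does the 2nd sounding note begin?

1. 0.0ms @ 0 + 816.327ms (2)
2. 816.327ms @ 2 + 816.327ms (2)

note 2 onset = 2b = 816.327ms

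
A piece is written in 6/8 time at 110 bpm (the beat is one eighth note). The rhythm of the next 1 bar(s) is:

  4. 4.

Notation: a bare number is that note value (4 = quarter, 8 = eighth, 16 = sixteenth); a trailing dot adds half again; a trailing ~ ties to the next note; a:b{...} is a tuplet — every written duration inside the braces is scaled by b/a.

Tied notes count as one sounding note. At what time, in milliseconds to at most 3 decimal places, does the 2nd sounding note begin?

note 2 onset = 3b = 1636.364ms

1. 0.0ms @ 0 + 1636.364ms (3)
2. 1636.364ms @ 3 + 1636.364ms (3)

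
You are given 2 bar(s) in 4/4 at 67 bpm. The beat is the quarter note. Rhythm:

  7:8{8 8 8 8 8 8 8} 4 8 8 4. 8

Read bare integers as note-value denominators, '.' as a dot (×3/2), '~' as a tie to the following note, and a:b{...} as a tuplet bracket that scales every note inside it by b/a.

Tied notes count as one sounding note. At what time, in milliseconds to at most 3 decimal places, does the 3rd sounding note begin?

note 3 onset = 8/7b = 1023.454ms

1. 0.0ms @ 0 + 511.727ms (4/7)
2. 511.727ms @ 4/7 + 511.727ms (4/7)
3. 1023.454ms @ 8/7 + 511.727ms (4/7)
4. 1535.181ms @ 12/7 + 511.727ms (4/7)
5. 2046.908ms @ 16/7 + 511.727ms (4/7)
6. 2558.635ms @ 20/7 + 511.727ms (4/7)
7. 3070.362ms @ 24/7 + 511.727ms (4/7)
8. 3582.09ms @ 4 + 895.522ms (1)
9. 4477.612ms @ 5 + 447.761ms (1/2)
10. 4925.373ms @ 11/2 + 447.761ms (1/2)
11. 5373.134ms @ 6 + 1343.284ms (3/2)
12. 6716.418ms @ 15/2 + 447.761ms (1/2)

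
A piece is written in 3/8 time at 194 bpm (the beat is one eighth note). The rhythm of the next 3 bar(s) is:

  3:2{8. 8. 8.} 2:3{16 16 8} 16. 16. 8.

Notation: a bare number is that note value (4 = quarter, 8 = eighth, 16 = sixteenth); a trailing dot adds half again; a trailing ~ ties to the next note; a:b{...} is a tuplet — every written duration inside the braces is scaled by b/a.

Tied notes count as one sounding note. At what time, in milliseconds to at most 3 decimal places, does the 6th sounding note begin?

1. 0.0ms @ 0 + 309.278ms (1)
2. 309.278ms @ 1 + 309.278ms (1)
3. 618.557ms @ 2 + 309.278ms (1)
4. 927.835ms @ 3 + 231.959ms (3/4)
5. 1159.794ms @ 15/4 + 231.959ms (3/4)
6. 1391.753ms @ 9/2 + 463.918ms (3/2)
7. 1855.67ms @ 6 + 231.959ms (3/4)
8. 2087.629ms @ 27/4 + 231.959ms (3/4)
9. 2319.588ms @ 15/2 + 463.918ms (3/2)

note 6 onset = 9/2b = 1391.753ms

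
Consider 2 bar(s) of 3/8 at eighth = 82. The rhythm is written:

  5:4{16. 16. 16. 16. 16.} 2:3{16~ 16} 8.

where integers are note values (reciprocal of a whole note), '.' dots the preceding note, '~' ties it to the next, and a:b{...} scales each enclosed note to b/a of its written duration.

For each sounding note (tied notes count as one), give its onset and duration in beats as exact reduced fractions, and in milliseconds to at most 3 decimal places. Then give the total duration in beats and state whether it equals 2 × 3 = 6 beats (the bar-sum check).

1) 0.0ms=0b +439.024ms=3/5b
2) 439.024ms=3/5b +439.024ms=3/5b
3) 878.049ms=6/5b +439.024ms=3/5b
4) 1317.073ms=9/5b +439.024ms=3/5b
5) 1756.098ms=12/5b +439.024ms=3/5b
6) 2195.122ms=3b +1097.561ms=3/2b
7) 3292.683ms=9/2b +1097.561ms=3/2b
Σ=6b of 6 (82bpm 3/8) — PASS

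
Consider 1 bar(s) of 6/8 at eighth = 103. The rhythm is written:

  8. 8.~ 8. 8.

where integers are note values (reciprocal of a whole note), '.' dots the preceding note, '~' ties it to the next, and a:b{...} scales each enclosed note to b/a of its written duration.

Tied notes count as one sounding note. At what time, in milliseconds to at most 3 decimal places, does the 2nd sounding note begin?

note 2 onset = 3/2b = 873.786ms

1. 0.0ms @ 0 + 873.786ms (3/2)
2. 873.786ms @ 3/2 + 1747.573ms (3)
3. 2621.359ms @ 9/2 + 873.786ms (3/2)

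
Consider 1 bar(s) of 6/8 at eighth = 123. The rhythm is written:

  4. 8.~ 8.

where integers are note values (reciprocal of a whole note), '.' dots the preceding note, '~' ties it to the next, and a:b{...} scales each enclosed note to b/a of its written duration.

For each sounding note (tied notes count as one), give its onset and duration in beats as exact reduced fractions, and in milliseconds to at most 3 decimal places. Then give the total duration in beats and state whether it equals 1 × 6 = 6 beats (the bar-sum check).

1) 0.0ms=0b +1463.415ms=3b
2) 1463.415ms=3b +1463.415ms=3b
Σ=6b of 6 (123bpm 6/8) — PASS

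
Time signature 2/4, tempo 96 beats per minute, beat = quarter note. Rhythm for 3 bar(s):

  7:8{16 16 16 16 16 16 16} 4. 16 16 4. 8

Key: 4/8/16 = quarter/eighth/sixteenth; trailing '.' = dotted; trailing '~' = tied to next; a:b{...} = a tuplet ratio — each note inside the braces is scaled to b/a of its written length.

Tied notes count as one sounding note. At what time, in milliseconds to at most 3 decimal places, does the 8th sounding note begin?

1. 0.0ms @ 0 + 178.571ms (2/7)
2. 178.571ms @ 2/7 + 178.571ms (2/7)
3. 357.143ms @ 4/7 + 178.571ms (2/7)
4. 535.714ms @ 6/7 + 178.571ms (2/7)
5. 714.286ms @ 8/7 + 178.571ms (2/7)
6. 892.857ms @ 10/7 + 178.571ms (2/7)
7. 1071.429ms @ 12/7 + 178.571ms (2/7)
8. 1250.0ms @ 2 + 937.5ms (3/2)
9. 2187.5ms @ 7/2 + 156.25ms (1/4)
10. 2343.75ms @ 15/4 + 156.25ms (1/4)
11. 2500.0ms @ 4 + 937.5ms (3/2)
12. 3437.5ms @ 11/2 + 312.5ms (1/2)

note 8 onset = 2b = 1250.0ms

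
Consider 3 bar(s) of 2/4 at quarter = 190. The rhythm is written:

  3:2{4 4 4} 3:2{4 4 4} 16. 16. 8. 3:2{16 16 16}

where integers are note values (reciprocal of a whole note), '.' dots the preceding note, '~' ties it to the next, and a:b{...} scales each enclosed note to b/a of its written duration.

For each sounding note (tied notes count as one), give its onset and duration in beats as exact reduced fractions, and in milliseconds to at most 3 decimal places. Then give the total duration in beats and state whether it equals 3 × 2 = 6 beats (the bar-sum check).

1) 0.0ms=0b +210.526ms=2/3b
2) 210.526ms=2/3b +210.526ms=2/3b
3) 421.053ms=4/3b +210.526ms=2/3b
4) 631.579ms=2b +210.526ms=2/3b
5) 842.105ms=8/3b +210.526ms=2/3b
6) 1052.632ms=10/3b +210.526ms=2/3b
7) 1263.158ms=4b +118.421ms=3/8b
8) 1381.579ms=35/8b +118.421ms=3/8b
9) 1500.0ms=19/4b +236.842ms=3/4b
10) 1736.842ms=11/2b +52.632ms=1/6b
11) 1789.474ms=17/3b +52.632ms=1/6b
12) 1842.105ms=35/6b +52.632ms=1/6b
Σ=6b of 6 (190bpm 2/4) — PASS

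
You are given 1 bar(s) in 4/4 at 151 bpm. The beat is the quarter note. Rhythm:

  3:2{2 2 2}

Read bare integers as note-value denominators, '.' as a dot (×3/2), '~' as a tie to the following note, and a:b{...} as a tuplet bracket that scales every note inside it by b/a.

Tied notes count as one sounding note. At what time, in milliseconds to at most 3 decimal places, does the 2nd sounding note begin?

note 2 onset = 4/3b = 529.801ms

1. 0.0ms @ 0 + 529.801ms (4/3)
2. 529.801ms @ 4/3 + 529.801ms (4/3)
3. 1059.603ms @ 8/3 + 529.801ms (4/3)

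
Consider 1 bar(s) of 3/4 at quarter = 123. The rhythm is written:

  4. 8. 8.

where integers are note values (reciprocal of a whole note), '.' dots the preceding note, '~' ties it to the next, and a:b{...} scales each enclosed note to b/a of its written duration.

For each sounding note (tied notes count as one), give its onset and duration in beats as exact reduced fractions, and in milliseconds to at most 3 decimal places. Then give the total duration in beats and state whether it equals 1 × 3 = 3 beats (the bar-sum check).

1) 0.0ms=0b +731.707ms=3/2b
2) 731.707ms=3/2b +365.854ms=3/4b
3) 1097.561ms=9/4b +365.854ms=3/4b
Σ=3b of 3 (123bpm 3/4) — PASS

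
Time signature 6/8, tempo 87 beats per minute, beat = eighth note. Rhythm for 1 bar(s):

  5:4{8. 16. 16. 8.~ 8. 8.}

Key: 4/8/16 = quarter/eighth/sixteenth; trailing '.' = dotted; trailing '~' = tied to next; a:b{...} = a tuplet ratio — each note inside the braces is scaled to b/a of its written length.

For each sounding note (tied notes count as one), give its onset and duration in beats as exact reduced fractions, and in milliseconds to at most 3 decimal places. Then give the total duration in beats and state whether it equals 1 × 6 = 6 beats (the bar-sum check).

1) 0.0ms=0b +827.586ms=6/5b
2) 827.586ms=6/5b +413.793ms=3/5b
3) 1241.379ms=9/5b +413.793ms=3/5b
4) 1655.172ms=12/5b +1655.172ms=12/5b
5) 3310.345ms=24/5b +827.586ms=6/5b
Σ=6b of 6 (87bpm 6/8) — PASS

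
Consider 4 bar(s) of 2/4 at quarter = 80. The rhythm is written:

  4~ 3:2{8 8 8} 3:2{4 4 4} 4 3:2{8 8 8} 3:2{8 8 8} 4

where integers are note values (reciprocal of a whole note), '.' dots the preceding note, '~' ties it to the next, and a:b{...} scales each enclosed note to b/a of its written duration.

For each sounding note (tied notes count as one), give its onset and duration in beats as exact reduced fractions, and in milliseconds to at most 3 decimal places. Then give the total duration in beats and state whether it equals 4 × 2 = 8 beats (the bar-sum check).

1) 0.0ms=0b +1000.0ms=4/3b
2) 1000.0ms=4/3b +250.0ms=1/3b
3) 1250.0ms=5/3b +250.0ms=1/3b
4) 1500.0ms=2b +500.0ms=2/3b
5) 2000.0ms=8/3b +500.0ms=2/3b
6) 2500.0ms=10/3b +500.0ms=2/3b
7) 3000.0ms=4b +750.0ms=1b
8) 3750.0ms=5b +250.0ms=1/3b
9) 4000.0ms=16/3b +250.0ms=1/3b
10) 4250.0ms=17/3b +250.0ms=1/3b
11) 4500.0ms=6b +250.0ms=1/3b
12) 4750.0ms=19/3b +250.0ms=1/3b
13) 5000.0ms=20/3b +250.0ms=1/3b
14) 5250.0ms=7b +750.0ms=1b
Σ=8b of 8 (80bpm 2/4) — PASS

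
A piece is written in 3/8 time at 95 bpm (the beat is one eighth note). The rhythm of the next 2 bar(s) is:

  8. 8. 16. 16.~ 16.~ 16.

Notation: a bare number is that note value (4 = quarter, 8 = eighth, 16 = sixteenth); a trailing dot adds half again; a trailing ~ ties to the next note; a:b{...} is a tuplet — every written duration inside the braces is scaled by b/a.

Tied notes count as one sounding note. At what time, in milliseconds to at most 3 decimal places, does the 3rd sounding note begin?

note 3 onset = 3b = 1894.737ms

1. 0.0ms @ 0 + 947.368ms (3/2)
2. 947.368ms @ 3/2 + 947.368ms (3/2)
3. 1894.737ms @ 3 + 473.684ms (3/4)
4. 2368.421ms @ 15/4 + 1421.053ms (9/4)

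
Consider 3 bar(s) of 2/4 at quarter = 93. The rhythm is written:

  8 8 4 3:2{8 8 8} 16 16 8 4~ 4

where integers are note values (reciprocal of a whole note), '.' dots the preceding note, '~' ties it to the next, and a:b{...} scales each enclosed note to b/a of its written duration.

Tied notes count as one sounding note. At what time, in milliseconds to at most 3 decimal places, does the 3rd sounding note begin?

note 3 onset = 1b = 645.161ms

1. 0.0ms @ 0 + 322.581ms (1/2)
2. 322.581ms @ 1/2 + 322.581ms (1/2)
3. 645.161ms @ 1 + 645.161ms (1)
4. 1290.323ms @ 2 + 215.054ms (1/3)
5. 1505.376ms @ 7/3 + 215.054ms (1/3)
6. 1720.43ms @ 8/3 + 215.054ms (1/3)
7. 1935.484ms @ 3 + 161.29ms (1/4)
8. 2096.774ms @ 13/4 + 161.29ms (1/4)
9. 2258.065ms @ 7/2 + 322.581ms (1/2)
10. 2580.645ms @ 4 + 1290.323ms (2)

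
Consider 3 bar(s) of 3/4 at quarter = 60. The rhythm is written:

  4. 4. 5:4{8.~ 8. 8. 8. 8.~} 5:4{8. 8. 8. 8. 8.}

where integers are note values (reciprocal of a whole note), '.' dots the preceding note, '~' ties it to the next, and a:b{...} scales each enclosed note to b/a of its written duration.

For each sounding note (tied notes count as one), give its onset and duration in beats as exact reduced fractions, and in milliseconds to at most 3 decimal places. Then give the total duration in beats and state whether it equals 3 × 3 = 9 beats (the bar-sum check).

1) 0.0ms=0b +1500.0ms=3/2b
2) 1500.0ms=3/2b +1500.0ms=3/2b
3) 3000.0ms=3b +1200.0ms=6/5b
4) 4200.0ms=21/5b +600.0ms=3/5b
5) 4800.0ms=24/5b +600.0ms=3/5b
6) 5400.0ms=27/5b +1200.0ms=6/5b
7) 6600.0ms=33/5b +600.0ms=3/5b
8) 7200.0ms=36/5b +600.0ms=3/5b
9) 7800.0ms=39/5b +600.0ms=3/5b
10) 8400.0ms=42/5b +600.0ms=3/5b
Σ=9b of 9 (60bpm 3/4) — PASS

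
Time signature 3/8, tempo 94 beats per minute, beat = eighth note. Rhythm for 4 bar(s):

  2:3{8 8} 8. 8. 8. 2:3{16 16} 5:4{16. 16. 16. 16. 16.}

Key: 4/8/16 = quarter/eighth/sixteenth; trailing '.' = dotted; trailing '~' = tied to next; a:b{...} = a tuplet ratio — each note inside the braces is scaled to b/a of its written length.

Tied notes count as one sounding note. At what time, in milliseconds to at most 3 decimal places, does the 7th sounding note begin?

note 7 onset = 33/4b = 5265.957ms

1. 0.0ms @ 0 + 957.447ms (3/2)
2. 957.447ms @ 3/2 + 957.447ms (3/2)
3. 1914.894ms @ 3 + 957.447ms (3/2)
4. 2872.34ms @ 9/2 + 957.447ms (3/2)
5. 3829.787ms @ 6 + 957.447ms (3/2)
6. 4787.234ms @ 15/2 + 478.723ms (3/4)
7. 5265.957ms @ 33/4 + 478.723ms (3/4)
8. 5744.681ms @ 9 + 382.979ms (3/5)
9. 6127.66ms @ 48/5 + 382.979ms (3/5)
10. 6510.638ms @ 51/5 + 382.979ms (3/5)
11. 6893.617ms @ 54/5 + 382.979ms (3/5)
12. 7276.596ms @ 57/5 + 382.979ms (3/5)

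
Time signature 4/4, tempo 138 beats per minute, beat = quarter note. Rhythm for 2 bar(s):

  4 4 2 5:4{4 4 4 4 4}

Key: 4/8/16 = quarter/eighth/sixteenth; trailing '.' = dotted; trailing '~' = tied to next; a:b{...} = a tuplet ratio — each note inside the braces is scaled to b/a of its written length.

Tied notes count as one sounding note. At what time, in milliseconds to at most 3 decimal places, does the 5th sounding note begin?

note 5 onset = 24/5b = 2086.957ms

1. 0.0ms @ 0 + 434.783ms (1)
2. 434.783ms @ 1 + 434.783ms (1)
3. 869.565ms @ 2 + 869.565ms (2)
4. 1739.13ms @ 4 + 347.826ms (4/5)
5. 2086.957ms @ 24/5 + 347.826ms (4/5)
6. 2434.783ms @ 28/5 + 347.826ms (4/5)
7. 2782.609ms @ 32/5 + 347.826ms (4/5)
8. 3130.435ms @ 36/5 + 347.826ms (4/5)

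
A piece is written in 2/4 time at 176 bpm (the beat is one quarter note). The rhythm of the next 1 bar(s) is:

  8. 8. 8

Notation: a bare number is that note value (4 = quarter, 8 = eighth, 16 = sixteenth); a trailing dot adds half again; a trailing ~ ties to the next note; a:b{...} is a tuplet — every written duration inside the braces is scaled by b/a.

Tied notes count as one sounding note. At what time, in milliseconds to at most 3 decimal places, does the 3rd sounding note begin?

1. 0.0ms @ 0 + 255.682ms (3/4)
2. 255.682ms @ 3/4 + 255.682ms (3/4)
3. 511.364ms @ 3/2 + 170.455ms (1/2)

note 3 onset = 3/2b = 511.364ms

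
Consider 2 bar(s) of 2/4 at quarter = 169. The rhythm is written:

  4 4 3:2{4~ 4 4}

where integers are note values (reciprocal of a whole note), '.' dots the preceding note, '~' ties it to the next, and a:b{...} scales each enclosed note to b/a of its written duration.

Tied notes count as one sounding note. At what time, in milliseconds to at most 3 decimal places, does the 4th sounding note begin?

1. 0.0ms @ 0 + 355.03ms (1)
2. 355.03ms @ 1 + 355.03ms (1)
3. 710.059ms @ 2 + 473.373ms (4/3)
4. 1183.432ms @ 10/3 + 236.686ms (2/3)

note 4 onset = 10/3b = 1183.432ms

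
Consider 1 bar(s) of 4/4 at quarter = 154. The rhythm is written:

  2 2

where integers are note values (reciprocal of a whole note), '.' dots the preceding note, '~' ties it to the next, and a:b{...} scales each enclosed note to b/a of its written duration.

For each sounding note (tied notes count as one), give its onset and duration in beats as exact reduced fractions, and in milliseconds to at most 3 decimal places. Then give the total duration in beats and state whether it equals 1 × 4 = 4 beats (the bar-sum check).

1) 0.0ms=0b +779.221ms=2b
2) 779.221ms=2b +779.221ms=2b
Σ=4b of 4 (154bpm 4/4) — PASS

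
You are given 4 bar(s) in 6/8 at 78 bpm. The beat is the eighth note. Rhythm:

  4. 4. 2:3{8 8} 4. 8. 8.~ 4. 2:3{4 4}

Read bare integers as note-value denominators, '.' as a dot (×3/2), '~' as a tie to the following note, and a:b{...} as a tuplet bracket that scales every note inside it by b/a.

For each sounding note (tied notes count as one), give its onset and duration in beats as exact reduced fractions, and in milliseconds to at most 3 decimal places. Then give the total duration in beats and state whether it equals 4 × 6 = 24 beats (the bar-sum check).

1) 0.0ms=0b +2307.692ms=3b
2) 2307.692ms=3b +2307.692ms=3b
3) 4615.385ms=6b +1153.846ms=3/2b
4) 5769.231ms=15/2b +1153.846ms=3/2b
5) 6923.077ms=9b +2307.692ms=3b
6) 9230.769ms=12b +1153.846ms=3/2b
7) 10384.615ms=27/2b +3461.538ms=9/2b
8) 13846.154ms=18b +2307.692ms=3b
9) 16153.846ms=21b +2307.692ms=3b
Σ=24b of 24 (78bpm 6/8) — PASS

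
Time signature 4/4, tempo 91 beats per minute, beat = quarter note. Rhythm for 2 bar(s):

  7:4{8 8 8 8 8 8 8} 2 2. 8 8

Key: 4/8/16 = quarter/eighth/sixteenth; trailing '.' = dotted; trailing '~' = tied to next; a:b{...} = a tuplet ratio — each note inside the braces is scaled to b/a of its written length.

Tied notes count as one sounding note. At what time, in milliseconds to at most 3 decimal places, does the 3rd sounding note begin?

1. 0.0ms @ 0 + 188.383ms (2/7)
2. 188.383ms @ 2/7 + 188.383ms (2/7)
3. 376.766ms @ 4/7 + 188.383ms (2/7)
4. 565.149ms @ 6/7 + 188.383ms (2/7)
5. 753.532ms @ 8/7 + 188.383ms (2/7)
6. 941.915ms @ 10/7 + 188.383ms (2/7)
7. 1130.298ms @ 12/7 + 188.383ms (2/7)
8. 1318.681ms @ 2 + 1318.681ms (2)
9. 2637.363ms @ 4 + 1978.022ms (3)
10. 4615.385ms @ 7 + 329.67ms (1/2)
11. 4945.055ms @ 15/2 + 329.67ms (1/2)

note 3 onset = 4/7b = 376.766ms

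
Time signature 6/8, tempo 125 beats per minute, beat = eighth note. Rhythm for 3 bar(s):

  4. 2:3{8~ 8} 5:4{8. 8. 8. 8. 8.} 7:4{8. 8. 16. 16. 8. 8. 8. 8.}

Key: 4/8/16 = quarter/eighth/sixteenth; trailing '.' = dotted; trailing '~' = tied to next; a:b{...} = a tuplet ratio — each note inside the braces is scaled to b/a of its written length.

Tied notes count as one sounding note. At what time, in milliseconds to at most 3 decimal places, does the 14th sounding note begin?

note 14 onset = 114/7b = 7817.143ms

1. 0.0ms @ 0 + 1440.0ms (3)
2. 1440.0ms @ 3 + 1440.0ms (3)
3. 2880.0ms @ 6 + 576.0ms (6/5)
4. 3456.0ms @ 36/5 + 576.0ms (6/5)
5. 4032.0ms @ 42/5 + 576.0ms (6/5)
6. 4608.0ms @ 48/5 + 576.0ms (6/5)
7. 5184.0ms @ 54/5 + 576.0ms (6/5)
8. 5760.0ms @ 12 + 411.429ms (6/7)
9. 6171.429ms @ 90/7 + 411.429ms (6/7)
10. 6582.857ms @ 96/7 + 205.714ms (3/7)
11. 6788.571ms @ 99/7 + 205.714ms (3/7)
12. 6994.286ms @ 102/7 + 411.429ms (6/7)
13. 7405.714ms @ 108/7 + 411.429ms (6/7)
14. 7817.143ms @ 114/7 + 411.429ms (6/7)
15. 8228.571ms @ 120/7 + 411.429ms (6/7)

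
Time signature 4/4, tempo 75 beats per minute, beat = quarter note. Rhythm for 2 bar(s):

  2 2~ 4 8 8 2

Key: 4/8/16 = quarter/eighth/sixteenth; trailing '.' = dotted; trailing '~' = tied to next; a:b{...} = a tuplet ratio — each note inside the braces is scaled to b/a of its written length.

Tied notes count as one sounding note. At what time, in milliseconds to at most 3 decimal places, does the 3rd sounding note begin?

note 3 onset = 5b = 4000.0ms

1. 0.0ms @ 0 + 1600.0ms (2)
2. 1600.0ms @ 2 + 2400.0ms (3)
3. 4000.0ms @ 5 + 400.0ms (1/2)
4. 4400.0ms @ 11/2 + 400.0ms (1/2)
5. 4800.0ms @ 6 + 1600.0ms (2)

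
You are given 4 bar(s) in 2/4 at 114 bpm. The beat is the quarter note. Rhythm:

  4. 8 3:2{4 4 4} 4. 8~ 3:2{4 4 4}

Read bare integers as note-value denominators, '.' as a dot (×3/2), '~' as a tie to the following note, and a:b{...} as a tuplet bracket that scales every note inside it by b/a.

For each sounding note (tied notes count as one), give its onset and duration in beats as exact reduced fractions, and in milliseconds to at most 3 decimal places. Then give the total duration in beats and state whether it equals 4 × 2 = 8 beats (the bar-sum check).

1) 0.0ms=0b +789.474ms=3/2b
2) 789.474ms=3/2b +263.158ms=1/2b
3) 1052.632ms=2b +350.877ms=2/3b
4) 1403.509ms=8/3b +350.877ms=2/3b
5) 1754.386ms=10/3b +350.877ms=2/3b
6) 2105.263ms=4b +789.474ms=3/2b
7) 2894.737ms=11/2b +614.035ms=7/6b
8) 3508.772ms=20/3b +350.877ms=2/3b
9) 3859.649ms=22/3b +350.877ms=2/3b
Σ=8b of 8 (114bpm 2/4) — PASS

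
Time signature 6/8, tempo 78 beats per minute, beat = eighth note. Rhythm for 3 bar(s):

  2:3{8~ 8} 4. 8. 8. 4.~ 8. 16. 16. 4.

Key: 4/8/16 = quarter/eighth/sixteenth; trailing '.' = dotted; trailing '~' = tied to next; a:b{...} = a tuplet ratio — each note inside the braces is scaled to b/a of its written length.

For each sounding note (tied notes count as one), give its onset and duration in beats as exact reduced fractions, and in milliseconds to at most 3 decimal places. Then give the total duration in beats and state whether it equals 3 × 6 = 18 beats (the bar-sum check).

1) 0.0ms=0b +2307.692ms=3b
2) 2307.692ms=3b +2307.692ms=3b
3) 4615.385ms=6b +1153.846ms=3/2b
4) 5769.231ms=15/2b +1153.846ms=3/2b
5) 6923.077ms=9b +3461.538ms=9/2b
6) 10384.615ms=27/2b +576.923ms=3/4b
7) 10961.538ms=57/4b +576.923ms=3/4b
8) 11538.462ms=15b +2307.692ms=3b
Σ=18b of 18 (78bpm 6/8) — PASS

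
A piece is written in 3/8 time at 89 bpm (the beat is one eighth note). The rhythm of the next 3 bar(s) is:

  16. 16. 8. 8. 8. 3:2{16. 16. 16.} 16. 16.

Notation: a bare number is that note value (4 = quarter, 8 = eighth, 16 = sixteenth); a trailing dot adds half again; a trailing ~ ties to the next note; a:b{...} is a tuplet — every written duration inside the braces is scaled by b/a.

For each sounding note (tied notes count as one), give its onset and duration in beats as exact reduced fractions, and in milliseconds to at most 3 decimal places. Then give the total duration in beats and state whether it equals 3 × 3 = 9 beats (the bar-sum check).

1) 0.0ms=0b +505.618ms=3/4b
2) 505.618ms=3/4b +505.618ms=3/4b
3) 1011.236ms=3/2b +1011.236ms=3/2b
4) 2022.472ms=3b +1011.236ms=3/2b
5) 3033.708ms=9/2b +1011.236ms=3/2b
6) 4044.944ms=6b +337.079ms=1/2b
7) 4382.022ms=13/2b +337.079ms=1/2b
8) 4719.101ms=7b +337.079ms=1/2b
9) 5056.18ms=15/2b +505.618ms=3/4b
10) 5561.798ms=33/4b +505.618ms=3/4b
Σ=9b of 9 (89bpm 3/8) — PASS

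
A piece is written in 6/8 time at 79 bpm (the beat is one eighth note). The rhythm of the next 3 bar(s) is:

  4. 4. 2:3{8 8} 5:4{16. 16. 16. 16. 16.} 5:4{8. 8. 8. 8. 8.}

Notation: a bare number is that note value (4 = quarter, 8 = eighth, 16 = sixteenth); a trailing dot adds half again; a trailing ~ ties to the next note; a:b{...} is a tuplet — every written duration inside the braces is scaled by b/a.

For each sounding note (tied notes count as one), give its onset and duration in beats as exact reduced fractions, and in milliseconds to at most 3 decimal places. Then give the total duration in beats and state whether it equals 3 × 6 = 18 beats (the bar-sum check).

1) 0.0ms=0b +2278.481ms=3b
2) 2278.481ms=3b +2278.481ms=3b
3) 4556.962ms=6b +1139.241ms=3/2b
4) 5696.203ms=15/2b +1139.241ms=3/2b
5) 6835.443ms=9b +455.696ms=3/5b
6) 7291.139ms=48/5b +455.696ms=3/5b
7) 7746.835ms=51/5b +455.696ms=3/5b
8) 8202.532ms=54/5b +455.696ms=3/5b
9) 8658.228ms=57/5b +455.696ms=3/5b
10) 9113.924ms=12b +911.392ms=6/5b
11) 10025.316ms=66/5b +911.392ms=6/5b
12) 10936.709ms=72/5b +911.392ms=6/5b
13) 11848.101ms=78/5b +911.392ms=6/5b
14) 12759.494ms=84/5b +911.392ms=6/5b
Σ=18b of 18 (79bpm 6/8) — PASS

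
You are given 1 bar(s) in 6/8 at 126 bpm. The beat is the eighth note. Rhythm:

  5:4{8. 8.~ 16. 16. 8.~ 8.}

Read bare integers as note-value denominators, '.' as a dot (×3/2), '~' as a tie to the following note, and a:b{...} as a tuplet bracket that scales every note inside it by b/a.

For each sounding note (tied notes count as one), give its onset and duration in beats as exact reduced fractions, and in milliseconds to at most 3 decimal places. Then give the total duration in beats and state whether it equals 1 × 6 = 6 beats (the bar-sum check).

1) 0.0ms=0b +571.429ms=6/5b
2) 571.429ms=6/5b +857.143ms=9/5b
3) 1428.571ms=3b +285.714ms=3/5b
4) 1714.286ms=18/5b +1142.857ms=12/5b
Σ=6b of 6 (126bpm 6/8) — PASS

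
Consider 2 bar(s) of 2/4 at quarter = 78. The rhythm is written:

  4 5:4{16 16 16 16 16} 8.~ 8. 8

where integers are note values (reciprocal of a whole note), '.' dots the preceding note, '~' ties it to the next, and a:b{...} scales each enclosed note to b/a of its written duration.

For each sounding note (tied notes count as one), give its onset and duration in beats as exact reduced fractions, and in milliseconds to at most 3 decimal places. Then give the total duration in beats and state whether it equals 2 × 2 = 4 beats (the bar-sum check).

1) 0.0ms=0b +769.231ms=1b
2) 769.231ms=1b +153.846ms=1/5b
3) 923.077ms=6/5b +153.846ms=1/5b
4) 1076.923ms=7/5b +153.846ms=1/5b
5) 1230.769ms=8/5b +153.846ms=1/5b
6) 1384.615ms=9/5b +153.846ms=1/5b
7) 1538.462ms=2b +1153.846ms=3/2b
8) 2692.308ms=7/2b +384.615ms=1/2b
Σ=4b of 4 (78bpm 2/4) — PASS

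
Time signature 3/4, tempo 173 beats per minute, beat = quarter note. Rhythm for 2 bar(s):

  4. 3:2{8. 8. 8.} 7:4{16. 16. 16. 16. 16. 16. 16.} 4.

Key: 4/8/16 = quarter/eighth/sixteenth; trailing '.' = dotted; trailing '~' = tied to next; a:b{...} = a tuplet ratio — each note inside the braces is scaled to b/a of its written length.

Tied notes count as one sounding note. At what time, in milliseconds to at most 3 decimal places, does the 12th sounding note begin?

1. 0.0ms @ 0 + 520.231ms (3/2)
2. 520.231ms @ 3/2 + 173.41ms (1/2)
3. 693.642ms @ 2 + 173.41ms (1/2)
4. 867.052ms @ 5/2 + 173.41ms (1/2)
5. 1040.462ms @ 3 + 74.319ms (3/14)
6. 1114.781ms @ 45/14 + 74.319ms (3/14)
7. 1189.1ms @ 24/7 + 74.319ms (3/14)
8. 1263.419ms @ 51/14 + 74.319ms (3/14)
9. 1337.737ms @ 27/7 + 74.319ms (3/14)
10. 1412.056ms @ 57/14 + 74.319ms (3/14)
11. 1486.375ms @ 30/7 + 74.319ms (3/14)
12. 1560.694ms @ 9/2 + 520.231ms (3/2)

note 12 onset = 9/2b = 1560.694ms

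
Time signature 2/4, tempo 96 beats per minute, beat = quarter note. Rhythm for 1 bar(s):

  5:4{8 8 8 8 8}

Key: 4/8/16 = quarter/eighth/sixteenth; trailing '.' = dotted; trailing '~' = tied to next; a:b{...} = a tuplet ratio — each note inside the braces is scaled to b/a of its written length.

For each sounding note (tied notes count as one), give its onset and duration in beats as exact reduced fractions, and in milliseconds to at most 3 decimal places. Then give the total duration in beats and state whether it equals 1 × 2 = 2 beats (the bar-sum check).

1) 0.0ms=0b +250.0ms=2/5b
2) 250.0ms=2/5b +250.0ms=2/5b
3) 500.0ms=4/5b +250.0ms=2/5b
4) 750.0ms=6/5b +250.0ms=2/5b
5) 1000.0ms=8/5b +250.0ms=2/5b
Σ=2b of 2 (96bpm 2/4) — PASS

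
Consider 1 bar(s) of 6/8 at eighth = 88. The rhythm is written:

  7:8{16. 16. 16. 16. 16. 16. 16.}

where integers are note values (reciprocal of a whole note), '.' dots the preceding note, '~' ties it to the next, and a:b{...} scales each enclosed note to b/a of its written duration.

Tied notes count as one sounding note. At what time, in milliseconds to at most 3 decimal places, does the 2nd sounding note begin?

1. 0.0ms @ 0 + 584.416ms (6/7)
2. 584.416ms @ 6/7 + 584.416ms (6/7)
3. 1168.831ms @ 12/7 + 584.416ms (6/7)
4. 1753.247ms @ 18/7 + 584.416ms (6/7)
5. 2337.662ms @ 24/7 + 584.416ms (6/7)
6. 2922.078ms @ 30/7 + 584.416ms (6/7)
7. 3506.494ms @ 36/7 + 584.416ms (6/7)

note 2 onset = 6/7b = 584.416ms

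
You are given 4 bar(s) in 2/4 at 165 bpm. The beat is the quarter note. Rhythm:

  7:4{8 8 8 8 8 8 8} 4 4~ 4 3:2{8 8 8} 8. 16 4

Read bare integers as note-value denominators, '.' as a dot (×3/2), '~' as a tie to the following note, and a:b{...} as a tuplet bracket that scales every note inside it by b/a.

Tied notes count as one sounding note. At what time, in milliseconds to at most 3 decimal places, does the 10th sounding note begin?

1. 0.0ms @ 0 + 103.896ms (2/7)
2. 103.896ms @ 2/7 + 103.896ms (2/7)
3. 207.792ms @ 4/7 + 103.896ms (2/7)
4. 311.688ms @ 6/7 + 103.896ms (2/7)
5. 415.584ms @ 8/7 + 103.896ms (2/7)
6. 519.481ms @ 10/7 + 103.896ms (2/7)
7. 623.377ms @ 12/7 + 103.896ms (2/7)
8. 727.273ms @ 2 + 363.636ms (1)
9. 1090.909ms @ 3 + 727.273ms (2)
10. 1818.182ms @ 5 + 121.212ms (1/3)
11. 1939.394ms @ 16/3 + 121.212ms (1/3)
12. 2060.606ms @ 17/3 + 121.212ms (1/3)
13. 2181.818ms @ 6 + 272.727ms (3/4)
14. 2454.545ms @ 27/4 + 90.909ms (1/4)
15. 2545.455ms @ 7 + 363.636ms (1)

note 10 onset = 5b = 1818.182ms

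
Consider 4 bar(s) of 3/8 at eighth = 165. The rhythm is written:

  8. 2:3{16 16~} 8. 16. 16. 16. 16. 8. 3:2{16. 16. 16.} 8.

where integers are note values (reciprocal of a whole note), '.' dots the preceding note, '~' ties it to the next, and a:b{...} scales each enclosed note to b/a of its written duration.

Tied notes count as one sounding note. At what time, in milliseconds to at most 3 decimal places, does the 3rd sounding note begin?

note 3 onset = 9/4b = 818.182ms

1. 0.0ms @ 0 + 545.455ms (3/2)
2. 545.455ms @ 3/2 + 272.727ms (3/4)
3. 818.182ms @ 9/4 + 818.182ms (9/4)
4. 1636.364ms @ 9/2 + 272.727ms (3/4)
5. 1909.091ms @ 21/4 + 272.727ms (3/4)
6. 2181.818ms @ 6 + 272.727ms (3/4)
7. 2454.545ms @ 27/4 + 272.727ms (3/4)
8. 2727.273ms @ 15/2 + 545.455ms (3/2)
9. 3272.727ms @ 9 + 181.818ms (1/2)
10. 3454.545ms @ 19/2 + 181.818ms (1/2)
11. 3636.364ms @ 10 + 181.818ms (1/2)
12. 3818.182ms @ 21/2 + 545.455ms (3/2)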